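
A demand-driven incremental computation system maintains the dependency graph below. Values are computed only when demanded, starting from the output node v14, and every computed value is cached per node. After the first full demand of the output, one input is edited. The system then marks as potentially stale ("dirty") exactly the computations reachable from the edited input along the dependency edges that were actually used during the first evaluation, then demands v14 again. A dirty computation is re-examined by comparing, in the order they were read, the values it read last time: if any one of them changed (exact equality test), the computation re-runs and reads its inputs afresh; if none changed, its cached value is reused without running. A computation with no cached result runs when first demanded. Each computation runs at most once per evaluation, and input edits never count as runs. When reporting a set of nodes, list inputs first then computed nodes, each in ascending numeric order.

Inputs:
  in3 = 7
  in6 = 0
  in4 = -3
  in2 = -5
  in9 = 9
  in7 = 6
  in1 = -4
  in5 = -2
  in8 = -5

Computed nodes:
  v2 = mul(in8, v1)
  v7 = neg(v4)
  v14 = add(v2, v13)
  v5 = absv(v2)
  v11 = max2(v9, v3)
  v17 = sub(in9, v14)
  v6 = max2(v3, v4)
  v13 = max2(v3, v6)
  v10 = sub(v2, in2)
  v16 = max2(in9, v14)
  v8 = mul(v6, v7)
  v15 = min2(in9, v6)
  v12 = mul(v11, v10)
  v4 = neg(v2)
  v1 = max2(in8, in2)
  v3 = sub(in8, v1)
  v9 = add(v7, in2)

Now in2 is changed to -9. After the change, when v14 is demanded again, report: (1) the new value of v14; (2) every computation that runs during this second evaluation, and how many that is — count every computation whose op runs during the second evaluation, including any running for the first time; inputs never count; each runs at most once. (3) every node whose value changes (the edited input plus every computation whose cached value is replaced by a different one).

New value of v14: 25.
Computations that run: v1 — 1 in total.
Values that change: in2.
Key observation: the change is absorbed at v1 — it re-runs but produces the same value, and the output's value is unchanged.

First evaluation (everything demanded from the output):
  v1 = max2(-5, -5) = -5
  v2 = mul(-5, -5) = 25
  v3 = sub(-5, -5) = 0
  v4 = neg(25) = -25
  v6 = max2(0, -25) = 0
  v13 = max2(0, 0) = 0
  v14 = add(25, 0) = 25

Propagation after the edit:
  v1: runs — in2 -5->-9; result -5 (same value as before).
  v2: checked — values it read are unchanged (in8 unchanged, v1 unchanged); reused cached 25 without running.
  v3: checked — values it read are unchanged (in8 unchanged, v1 unchanged); reused cached 0 without running.
  v4: checked — values it read are unchanged (v2 unchanged); reused cached -25 without running.
  v6: checked — values it read are unchanged (v3 unchanged, v4 unchanged); reused cached 0 without running.
  v13: checked — values it read are unchanged (v3 unchanged, v6 unchanged); reused cached 0 without running.
  v14: checked — values it read are unchanged (v2 unchanged, v13 unchanged); reused cached 25 without running.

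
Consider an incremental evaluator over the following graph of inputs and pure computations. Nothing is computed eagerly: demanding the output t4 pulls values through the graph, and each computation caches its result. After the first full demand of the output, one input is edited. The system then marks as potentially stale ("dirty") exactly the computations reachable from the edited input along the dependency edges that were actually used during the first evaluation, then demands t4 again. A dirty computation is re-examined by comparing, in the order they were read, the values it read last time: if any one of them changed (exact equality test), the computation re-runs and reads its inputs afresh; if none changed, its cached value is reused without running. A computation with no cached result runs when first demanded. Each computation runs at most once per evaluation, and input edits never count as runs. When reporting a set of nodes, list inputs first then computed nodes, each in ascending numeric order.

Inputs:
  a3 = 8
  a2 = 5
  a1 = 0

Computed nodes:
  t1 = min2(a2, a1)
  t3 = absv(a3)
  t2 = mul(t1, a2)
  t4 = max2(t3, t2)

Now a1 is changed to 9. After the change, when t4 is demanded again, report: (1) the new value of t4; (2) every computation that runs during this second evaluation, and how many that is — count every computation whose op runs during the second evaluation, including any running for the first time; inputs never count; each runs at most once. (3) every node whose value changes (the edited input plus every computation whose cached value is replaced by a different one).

t4 now evaluates to 25.
Run set: t1, t2, t4 (3 run).
Changed values: a1, t1, t2, t4.

Initial pass — values computed on the first demand:
  t1 = min2(5, 0) = 0
  t2 = mul(0, 5) = 0
  t3 = absv(8) = 8
  t4 = max2(8, 0) = 8

Second demand — change propagation:
  t1: re-runs because a1 0->9; new result 5.
  t2: re-runs because t1 0->5; new result 25.
  t4: re-runs because t2 0->25; new result 25.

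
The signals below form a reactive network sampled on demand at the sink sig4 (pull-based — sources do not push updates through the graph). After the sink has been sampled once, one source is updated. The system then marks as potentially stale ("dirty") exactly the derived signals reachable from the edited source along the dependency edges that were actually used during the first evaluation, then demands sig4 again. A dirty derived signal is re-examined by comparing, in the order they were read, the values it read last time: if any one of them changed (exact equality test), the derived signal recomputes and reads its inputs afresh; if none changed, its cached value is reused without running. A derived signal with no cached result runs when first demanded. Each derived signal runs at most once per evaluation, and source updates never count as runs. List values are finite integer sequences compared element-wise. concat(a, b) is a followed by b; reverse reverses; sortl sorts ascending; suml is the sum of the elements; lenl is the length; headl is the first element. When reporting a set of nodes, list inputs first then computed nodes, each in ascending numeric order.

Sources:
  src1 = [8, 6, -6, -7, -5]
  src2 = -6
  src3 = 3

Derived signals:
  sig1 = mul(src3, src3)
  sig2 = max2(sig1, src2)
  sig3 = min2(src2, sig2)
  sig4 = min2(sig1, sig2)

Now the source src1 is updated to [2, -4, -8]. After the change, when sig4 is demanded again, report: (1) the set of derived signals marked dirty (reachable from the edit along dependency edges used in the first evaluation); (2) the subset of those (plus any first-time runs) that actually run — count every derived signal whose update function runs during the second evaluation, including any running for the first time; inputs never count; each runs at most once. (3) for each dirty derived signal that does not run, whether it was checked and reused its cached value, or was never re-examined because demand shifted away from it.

Initial pass — values computed on the first demand:
  sig1 = mul(3, 3) = 9
  sig2 = max2(9, -6) = 9
  sig4 = min2(9, 9) = 9

Second demand — change propagation:
  no demanded computation ever read src1, so the edit dirties nothing and nothing runs.

The important point: nothing the output needs ever reads src1, so the edit is invisible to it.

Dirty set: none.
Run set: none (0 run).
All dirty derived signals ended up running.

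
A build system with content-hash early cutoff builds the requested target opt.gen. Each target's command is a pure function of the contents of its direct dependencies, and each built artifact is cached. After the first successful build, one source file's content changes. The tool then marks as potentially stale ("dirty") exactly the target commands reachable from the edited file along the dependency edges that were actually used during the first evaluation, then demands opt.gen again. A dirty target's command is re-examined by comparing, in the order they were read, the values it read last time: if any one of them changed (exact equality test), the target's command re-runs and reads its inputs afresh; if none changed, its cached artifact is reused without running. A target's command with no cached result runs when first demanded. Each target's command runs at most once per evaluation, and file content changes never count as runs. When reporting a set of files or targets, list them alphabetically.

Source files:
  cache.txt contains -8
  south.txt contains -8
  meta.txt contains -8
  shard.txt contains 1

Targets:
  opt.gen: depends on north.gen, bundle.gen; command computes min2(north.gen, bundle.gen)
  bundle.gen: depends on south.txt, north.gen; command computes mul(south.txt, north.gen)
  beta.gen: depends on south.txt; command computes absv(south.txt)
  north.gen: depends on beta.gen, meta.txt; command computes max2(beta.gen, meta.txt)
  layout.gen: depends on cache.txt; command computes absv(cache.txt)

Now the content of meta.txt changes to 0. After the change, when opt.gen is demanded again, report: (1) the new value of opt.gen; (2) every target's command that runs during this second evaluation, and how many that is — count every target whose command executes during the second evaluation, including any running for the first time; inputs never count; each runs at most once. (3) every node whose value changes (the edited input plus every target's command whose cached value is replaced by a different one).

New value of opt.gen: -64.
Target commands that run: north.gen — 1 in total.
Values that change: meta.txt.
Key observation: the change is absorbed at north.gen — it re-runs but produces the same value, and the output's value is unchanged.

First evaluation (everything demanded from the output):
  beta.gen = absv(-8) = 8
  north.gen = max2(8, -8) = 8
  bundle.gen = mul(-8, 8) = -64
  opt.gen = min2(8, -64) = -64

Propagation after the edit:
  north.gen: runs — meta.txt -8->0; result 8 (same value as before).
  bundle.gen: checked — values it read are unchanged (south.txt unchanged, north.gen unchanged); reused cached -64 without running.
  opt.gen: checked — values it read are unchanged (north.gen unchanged, bundle.gen unchanged); reused cached -64 without running.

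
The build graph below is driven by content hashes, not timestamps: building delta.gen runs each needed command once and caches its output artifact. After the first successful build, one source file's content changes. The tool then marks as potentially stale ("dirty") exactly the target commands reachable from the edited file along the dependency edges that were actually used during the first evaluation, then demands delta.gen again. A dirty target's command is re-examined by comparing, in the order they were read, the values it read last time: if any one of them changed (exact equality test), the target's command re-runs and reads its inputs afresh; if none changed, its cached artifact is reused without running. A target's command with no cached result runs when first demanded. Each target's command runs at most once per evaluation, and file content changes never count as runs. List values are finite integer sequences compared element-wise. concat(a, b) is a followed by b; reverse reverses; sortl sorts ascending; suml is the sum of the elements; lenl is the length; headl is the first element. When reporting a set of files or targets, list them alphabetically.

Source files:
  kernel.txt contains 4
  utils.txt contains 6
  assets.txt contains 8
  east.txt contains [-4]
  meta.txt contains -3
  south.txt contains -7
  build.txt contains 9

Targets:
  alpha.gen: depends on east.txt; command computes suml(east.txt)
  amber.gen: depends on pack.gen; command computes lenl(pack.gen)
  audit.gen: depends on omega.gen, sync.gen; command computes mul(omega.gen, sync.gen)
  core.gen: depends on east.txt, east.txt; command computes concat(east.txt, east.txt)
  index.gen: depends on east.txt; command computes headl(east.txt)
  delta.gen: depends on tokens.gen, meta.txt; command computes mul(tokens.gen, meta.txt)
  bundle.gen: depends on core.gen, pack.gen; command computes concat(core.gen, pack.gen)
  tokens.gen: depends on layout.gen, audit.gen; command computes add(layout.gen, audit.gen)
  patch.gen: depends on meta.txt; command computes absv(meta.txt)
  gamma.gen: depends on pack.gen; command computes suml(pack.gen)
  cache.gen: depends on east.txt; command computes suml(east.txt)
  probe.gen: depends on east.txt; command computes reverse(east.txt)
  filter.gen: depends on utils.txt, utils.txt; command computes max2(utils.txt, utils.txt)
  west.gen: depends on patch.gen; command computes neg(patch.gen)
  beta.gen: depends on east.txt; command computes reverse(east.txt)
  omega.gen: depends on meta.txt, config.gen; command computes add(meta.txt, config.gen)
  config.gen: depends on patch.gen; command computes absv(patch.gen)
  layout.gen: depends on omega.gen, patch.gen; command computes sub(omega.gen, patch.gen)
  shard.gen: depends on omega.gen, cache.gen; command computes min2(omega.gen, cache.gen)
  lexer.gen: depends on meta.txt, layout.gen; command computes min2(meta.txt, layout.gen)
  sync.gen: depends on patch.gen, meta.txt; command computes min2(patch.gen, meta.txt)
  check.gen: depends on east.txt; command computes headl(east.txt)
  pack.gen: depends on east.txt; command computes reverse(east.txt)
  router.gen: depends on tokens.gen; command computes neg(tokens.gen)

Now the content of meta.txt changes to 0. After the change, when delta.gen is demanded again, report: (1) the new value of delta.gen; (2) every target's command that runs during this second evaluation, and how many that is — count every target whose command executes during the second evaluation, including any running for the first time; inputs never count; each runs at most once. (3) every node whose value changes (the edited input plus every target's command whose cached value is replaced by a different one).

delta.gen now evaluates to 0.
Run set: audit.gen, config.gen, delta.gen, layout.gen, omega.gen, patch.gen, sync.gen, tokens.gen (8 run).
Changed values: config.gen, delta.gen, layout.gen, meta.txt, patch.gen, sync.gen, tokens.gen.

Initial pass — values computed on the first demand:
  patch.gen = absv(-3) = 3
  config.gen = absv(3) = 3
  omega.gen = add(-3, 3) = 0
  layout.gen = sub(0, 3) = -3
  sync.gen = min2(3, -3) = -3
  audit.gen = mul(0, -3) = 0
  tokens.gen = add(-3, 0) = -3
  delta.gen = mul(-3, -3) = 9

Second demand — change propagation:
  patch.gen: re-runs because meta.txt -3->0; new result 0.
  config.gen: re-runs because patch.gen 3->0; new result 0.
  omega.gen: re-runs because meta.txt -3->0; config.gen 3->0; new result 0 (unchanged).
  layout.gen: re-runs because patch.gen 3->0; new result 0.
  sync.gen: re-runs because patch.gen 3->0; meta.txt -3->0; new result 0.
  audit.gen: re-runs because sync.gen -3->0; new result 0 (unchanged).
  tokens.gen: re-runs because layout.gen -3->0; new result 0.
  delta.gen: re-runs because tokens.gen -3->0; meta.txt -3->0; new result 0.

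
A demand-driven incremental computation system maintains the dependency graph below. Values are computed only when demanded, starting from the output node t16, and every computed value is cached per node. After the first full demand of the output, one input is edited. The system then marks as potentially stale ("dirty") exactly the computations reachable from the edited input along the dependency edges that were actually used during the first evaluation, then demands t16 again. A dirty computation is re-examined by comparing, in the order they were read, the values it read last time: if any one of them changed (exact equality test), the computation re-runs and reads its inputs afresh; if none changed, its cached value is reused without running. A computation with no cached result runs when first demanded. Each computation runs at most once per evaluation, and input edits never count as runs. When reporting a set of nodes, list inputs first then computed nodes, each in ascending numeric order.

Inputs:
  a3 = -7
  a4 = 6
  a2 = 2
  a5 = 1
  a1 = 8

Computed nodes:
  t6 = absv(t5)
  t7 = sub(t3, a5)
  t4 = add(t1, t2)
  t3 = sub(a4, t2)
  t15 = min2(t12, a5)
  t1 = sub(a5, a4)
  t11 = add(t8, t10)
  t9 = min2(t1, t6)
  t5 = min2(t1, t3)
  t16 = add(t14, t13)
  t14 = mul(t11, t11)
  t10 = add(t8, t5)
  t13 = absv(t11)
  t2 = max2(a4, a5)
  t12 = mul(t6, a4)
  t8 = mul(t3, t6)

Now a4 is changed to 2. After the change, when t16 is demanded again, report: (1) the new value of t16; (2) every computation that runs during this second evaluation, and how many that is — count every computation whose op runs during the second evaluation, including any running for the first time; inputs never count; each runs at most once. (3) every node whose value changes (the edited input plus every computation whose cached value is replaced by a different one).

First evaluation (everything demanded from the output):
  t1 = sub(1, 6) = -5
  t2 = max2(6, 1) = 6
  t3 = sub(6, 6) = 0
  t5 = min2(-5, 0) = -5
  t6 = absv(-5) = 5
  t8 = mul(0, 5) = 0
  t10 = add(0, -5) = -5
  t11 = add(0, -5) = -5
  t13 = absv(-5) = 5
  t14 = mul(-5, -5) = 25
  t16 = add(25, 5) = 30

Propagation after the edit:
  t1: runs — a4 6->2; result -1.
  t2: runs — a4 6->2; result 2.
  t3: runs — a4 6->2; t2 6->2; result 0 (same value as before).
  t5: runs — t1 -5->-1; result -1.
  t6: runs — t5 -5->-1; result 1.
  t8: runs — t6 5->1; result 0 (same value as before).
  t10: runs — t5 -5->-1; result -1.
  t11: runs — t10 -5->-1; result -1.
  t13: runs — t11 -5->-1; result 1.
  t14: runs — t11 -5->-1; t11 -5->-1; result 1.
  t16: runs — t14 25->1; t13 5->1; result 2.

New value of t16: 2.
Computations that run: t1, t2, t3, t5, t6, t8, t10, t11, t13, t14, t16 — 11 in total.
Values that change: a4, t1, t2, t5, t6, t10, t11, t13, t14, t16.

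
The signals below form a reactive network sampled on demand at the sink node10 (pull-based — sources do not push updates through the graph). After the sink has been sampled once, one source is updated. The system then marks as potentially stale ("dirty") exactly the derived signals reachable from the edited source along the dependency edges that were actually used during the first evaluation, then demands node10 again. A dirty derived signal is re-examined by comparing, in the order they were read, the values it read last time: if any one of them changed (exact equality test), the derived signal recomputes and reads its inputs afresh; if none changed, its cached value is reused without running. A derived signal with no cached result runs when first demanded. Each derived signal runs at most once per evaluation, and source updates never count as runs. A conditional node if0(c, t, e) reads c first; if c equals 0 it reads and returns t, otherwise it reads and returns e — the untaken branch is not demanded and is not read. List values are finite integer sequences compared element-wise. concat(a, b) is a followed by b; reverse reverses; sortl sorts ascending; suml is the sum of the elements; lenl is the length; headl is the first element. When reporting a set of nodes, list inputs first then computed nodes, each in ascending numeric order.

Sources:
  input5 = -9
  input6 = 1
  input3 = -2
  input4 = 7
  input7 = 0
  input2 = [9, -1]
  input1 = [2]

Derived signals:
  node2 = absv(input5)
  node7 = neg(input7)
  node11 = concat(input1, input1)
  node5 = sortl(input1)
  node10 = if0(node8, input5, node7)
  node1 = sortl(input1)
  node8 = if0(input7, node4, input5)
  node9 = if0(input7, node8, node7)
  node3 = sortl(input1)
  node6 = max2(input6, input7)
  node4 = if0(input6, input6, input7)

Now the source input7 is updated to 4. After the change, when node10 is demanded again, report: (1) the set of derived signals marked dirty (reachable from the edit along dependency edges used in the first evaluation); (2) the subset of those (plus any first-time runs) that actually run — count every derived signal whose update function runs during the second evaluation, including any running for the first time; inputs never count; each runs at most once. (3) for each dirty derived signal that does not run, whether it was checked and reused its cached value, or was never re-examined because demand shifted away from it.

Dirty set: node4, node8, node10.
Run set: node7, node8, node10 (3 run).
Left stale — demand moved off them: node4.
The important point: the flipped condition redirects demand; node4 is left stale, never re-checked.

Initial pass — values computed on the first demand:
  node4 = if0(input6=1 -> else branch input7) = 0
  node8 = if0(input7=0 -> then branch node4) = 0
  node10 = if0(node8=0 -> then branch input5) = -9

Second demand — change propagation:
  node4: dirty yet unreached — the second evaluation never asks for it.
  node7: newly demanded (no cache) — executes and yields -4.
  node8: re-runs because input7 0->4; new result -9.
  node10: re-runs because node8 0->-9; new result -4.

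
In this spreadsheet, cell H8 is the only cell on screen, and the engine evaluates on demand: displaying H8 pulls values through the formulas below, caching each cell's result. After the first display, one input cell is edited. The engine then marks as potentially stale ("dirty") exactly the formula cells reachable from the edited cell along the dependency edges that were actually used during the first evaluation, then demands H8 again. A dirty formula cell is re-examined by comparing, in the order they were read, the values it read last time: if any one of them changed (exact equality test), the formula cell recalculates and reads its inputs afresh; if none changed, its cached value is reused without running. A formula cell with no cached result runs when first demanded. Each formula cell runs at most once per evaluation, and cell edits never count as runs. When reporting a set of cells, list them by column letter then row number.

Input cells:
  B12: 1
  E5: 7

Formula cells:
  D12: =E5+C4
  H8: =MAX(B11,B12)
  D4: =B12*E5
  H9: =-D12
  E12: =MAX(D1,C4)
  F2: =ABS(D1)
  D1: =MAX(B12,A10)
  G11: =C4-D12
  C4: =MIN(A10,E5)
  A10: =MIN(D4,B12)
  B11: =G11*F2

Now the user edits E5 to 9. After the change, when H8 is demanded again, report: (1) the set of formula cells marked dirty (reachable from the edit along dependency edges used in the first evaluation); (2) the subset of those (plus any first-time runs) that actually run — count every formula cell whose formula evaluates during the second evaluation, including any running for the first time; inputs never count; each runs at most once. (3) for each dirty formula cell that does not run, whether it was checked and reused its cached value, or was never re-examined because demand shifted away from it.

Initial pass — values computed on the first demand:
  D4 = 1 * 7 = 7
  A10 = MIN(7, 1) = 1
  C4 = MIN(1, 7) = 1
  D1 = MAX(1, 1) = 1
  D12 = 7 + 1 = 8
  F2 = ABS(1) = 1
  G11 = 1 - 8 = -7
  B11 = -7 * 1 = -7
  H8 = MAX(-7, 1) = 1

Second demand — change propagation:
  D4: re-runs because E5 7->9; new result 9.
  A10: re-runs because D4 7->9; new result 1 (unchanged).
  C4: re-runs because E5 7->9; new result 1 (unchanged).
  D1: re-examined; everything it read last time is the same (B12 unchanged, A10 unchanged) — cache 1 kept, no run.
  D12: re-runs because E5 7->9; new result 10.
  F2: re-examined; everything it read last time is the same (D1 unchanged) — cache 1 kept, no run.
  G11: re-runs because D12 8->10; new result -9.
  B11: re-runs because G11 -7->-9; new result -9.
  H8: re-runs because B11 -7->-9; new result 1 (unchanged).

The important point: at D1 every value read last time is unchanged, so the dirty flag clears without a run.

Dirty set: A10, B11, C4, D1, D4, D12, F2, G11, H8.
Run set: A10, B11, C4, D4, D12, G11, H8 (7 run).
Re-examined without running (cache reused): D1, F2.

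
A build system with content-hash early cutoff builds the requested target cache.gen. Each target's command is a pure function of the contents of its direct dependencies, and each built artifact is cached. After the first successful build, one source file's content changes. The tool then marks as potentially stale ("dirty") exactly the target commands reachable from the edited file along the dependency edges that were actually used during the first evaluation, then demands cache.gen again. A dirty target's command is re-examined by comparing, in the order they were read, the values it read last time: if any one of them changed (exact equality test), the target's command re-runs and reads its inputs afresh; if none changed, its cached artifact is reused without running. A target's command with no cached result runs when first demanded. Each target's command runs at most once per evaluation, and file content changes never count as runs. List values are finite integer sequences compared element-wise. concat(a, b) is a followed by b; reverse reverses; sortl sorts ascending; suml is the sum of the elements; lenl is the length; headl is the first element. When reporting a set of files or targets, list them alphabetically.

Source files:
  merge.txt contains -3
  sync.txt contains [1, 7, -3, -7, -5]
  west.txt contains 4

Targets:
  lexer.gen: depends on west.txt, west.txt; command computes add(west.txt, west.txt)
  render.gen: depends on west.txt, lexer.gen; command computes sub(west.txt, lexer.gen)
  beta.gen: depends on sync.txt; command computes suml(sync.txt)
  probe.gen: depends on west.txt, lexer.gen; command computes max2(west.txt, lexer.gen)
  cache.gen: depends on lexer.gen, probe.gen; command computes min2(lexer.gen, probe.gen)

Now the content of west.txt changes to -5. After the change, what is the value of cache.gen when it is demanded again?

New value of cache.gen: -10.

First evaluation (everything demanded from the output):
  lexer.gen = add(4, 4) = 8
  probe.gen = max2(4, 8) = 8
  cache.gen = min2(8, 8) = 8

Propagation after the edit:
  lexer.gen: runs — west.txt 4->-5; west.txt 4->-5; result -10.
  probe.gen: runs — west.txt 4->-5; lexer.gen 8->-10; result -5.
  cache.gen: runs — lexer.gen 8->-10; probe.gen 8->-5; result -10.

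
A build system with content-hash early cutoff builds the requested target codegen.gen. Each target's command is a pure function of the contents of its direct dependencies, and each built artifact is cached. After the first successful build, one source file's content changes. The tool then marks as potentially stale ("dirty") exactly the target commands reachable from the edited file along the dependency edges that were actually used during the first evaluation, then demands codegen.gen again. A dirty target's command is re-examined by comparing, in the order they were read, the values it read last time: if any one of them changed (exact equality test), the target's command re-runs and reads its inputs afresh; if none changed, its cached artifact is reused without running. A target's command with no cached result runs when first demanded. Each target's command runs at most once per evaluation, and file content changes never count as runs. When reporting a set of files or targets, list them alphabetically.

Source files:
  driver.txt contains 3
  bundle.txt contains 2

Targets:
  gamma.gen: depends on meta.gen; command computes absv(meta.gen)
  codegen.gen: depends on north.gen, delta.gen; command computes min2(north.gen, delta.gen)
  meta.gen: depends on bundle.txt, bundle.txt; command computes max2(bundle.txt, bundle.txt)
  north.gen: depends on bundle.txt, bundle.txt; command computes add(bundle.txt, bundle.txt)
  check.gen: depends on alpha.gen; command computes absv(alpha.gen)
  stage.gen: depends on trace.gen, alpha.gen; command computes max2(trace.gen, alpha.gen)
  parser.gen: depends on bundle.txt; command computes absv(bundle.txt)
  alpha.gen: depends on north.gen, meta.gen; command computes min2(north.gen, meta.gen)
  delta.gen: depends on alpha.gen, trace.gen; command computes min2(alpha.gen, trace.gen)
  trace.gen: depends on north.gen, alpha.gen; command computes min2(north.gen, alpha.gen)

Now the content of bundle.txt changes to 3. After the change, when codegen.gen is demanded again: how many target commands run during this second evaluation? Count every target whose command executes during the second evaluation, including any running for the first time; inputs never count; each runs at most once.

First evaluation (everything demanded from the output):
  meta.gen = max2(2, 2) = 2
  north.gen = add(2, 2) = 4
  alpha.gen = min2(4, 2) = 2
  trace.gen = min2(4, 2) = 2
  delta.gen = min2(2, 2) = 2
  codegen.gen = min2(4, 2) = 2

Propagation after the edit:
  meta.gen: runs — bundle.txt 2->3; bundle.txt 2->3; result 3.
  north.gen: runs — bundle.txt 2->3; bundle.txt 2->3; result 6.
  alpha.gen: runs — north.gen 4->6; meta.gen 2->3; result 3.
  trace.gen: runs — north.gen 4->6; alpha.gen 2->3; result 3.
  delta.gen: runs — alpha.gen 2->3; trace.gen 2->3; result 3.
  codegen.gen: runs — north.gen 4->6; delta.gen 2->3; result 3.

Target commands that run: alpha.gen, codegen.gen, delta.gen, meta.gen, north.gen, trace.gen — 6 in total.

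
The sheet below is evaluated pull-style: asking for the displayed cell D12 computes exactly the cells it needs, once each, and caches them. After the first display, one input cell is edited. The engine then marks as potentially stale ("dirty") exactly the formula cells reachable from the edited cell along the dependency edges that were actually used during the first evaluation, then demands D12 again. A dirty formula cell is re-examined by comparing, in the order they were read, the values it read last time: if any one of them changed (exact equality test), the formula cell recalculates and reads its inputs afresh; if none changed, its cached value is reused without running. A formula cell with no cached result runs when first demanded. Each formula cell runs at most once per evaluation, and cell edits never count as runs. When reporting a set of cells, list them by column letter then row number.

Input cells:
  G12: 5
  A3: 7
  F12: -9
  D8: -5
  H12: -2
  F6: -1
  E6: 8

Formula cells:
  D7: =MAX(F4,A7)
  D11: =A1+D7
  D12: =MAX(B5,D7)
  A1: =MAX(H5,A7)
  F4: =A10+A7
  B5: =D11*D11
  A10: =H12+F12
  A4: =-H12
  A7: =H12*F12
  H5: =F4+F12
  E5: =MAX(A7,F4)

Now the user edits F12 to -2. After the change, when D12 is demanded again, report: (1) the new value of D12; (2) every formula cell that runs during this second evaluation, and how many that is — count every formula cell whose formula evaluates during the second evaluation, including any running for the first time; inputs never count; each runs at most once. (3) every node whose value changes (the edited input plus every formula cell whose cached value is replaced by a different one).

Demanding D12 again yields 64.
9 formula cells run: A1, A7, A10, B5, D7, D11, D12, F4, H5.
The nodes whose values change: A1, A7, A10, B5, D7, D11, D12, F4, F12.

First demand of the output computes:
  A7 = -2 * -9 = 18
  A10 = -2 + -9 = -11
  F4 = -11 + 18 = 7
  D7 = MAX(7, 18) = 18
  H5 = 7 + -9 = -2
  A1 = MAX(-2, 18) = 18
  D11 = 18 + 18 = 36
  B5 = 36 * 36 = 1296
  D12 = MAX(1296, 18) = 1296

After the edit, cleaning proceeds:
  A7: a read changed (F12 -9->-2) — executes, giving 4.
  A10: a read changed (F12 -9->-2) — executes, giving -4.
  F4: a read changed (A10 -11->-4; A7 18->4) — executes, giving 0.
  D7: a read changed (F4 7->0; A7 18->4) — executes, giving 4.
  H5: a read changed (F4 7->0; F12 -9->-2) — executes, giving -2 — identical to its old value.
  A1: a read changed (A7 18->4) — executes, giving 4.
  D11: a read changed (A1 18->4; D7 18->4) — executes, giving 8.
  B5: a read changed (D11 36->8; D11 36->8) — executes, giving 64.
  D12: a read changed (B5 1296->64; D7 18->4) — executes, giving 64.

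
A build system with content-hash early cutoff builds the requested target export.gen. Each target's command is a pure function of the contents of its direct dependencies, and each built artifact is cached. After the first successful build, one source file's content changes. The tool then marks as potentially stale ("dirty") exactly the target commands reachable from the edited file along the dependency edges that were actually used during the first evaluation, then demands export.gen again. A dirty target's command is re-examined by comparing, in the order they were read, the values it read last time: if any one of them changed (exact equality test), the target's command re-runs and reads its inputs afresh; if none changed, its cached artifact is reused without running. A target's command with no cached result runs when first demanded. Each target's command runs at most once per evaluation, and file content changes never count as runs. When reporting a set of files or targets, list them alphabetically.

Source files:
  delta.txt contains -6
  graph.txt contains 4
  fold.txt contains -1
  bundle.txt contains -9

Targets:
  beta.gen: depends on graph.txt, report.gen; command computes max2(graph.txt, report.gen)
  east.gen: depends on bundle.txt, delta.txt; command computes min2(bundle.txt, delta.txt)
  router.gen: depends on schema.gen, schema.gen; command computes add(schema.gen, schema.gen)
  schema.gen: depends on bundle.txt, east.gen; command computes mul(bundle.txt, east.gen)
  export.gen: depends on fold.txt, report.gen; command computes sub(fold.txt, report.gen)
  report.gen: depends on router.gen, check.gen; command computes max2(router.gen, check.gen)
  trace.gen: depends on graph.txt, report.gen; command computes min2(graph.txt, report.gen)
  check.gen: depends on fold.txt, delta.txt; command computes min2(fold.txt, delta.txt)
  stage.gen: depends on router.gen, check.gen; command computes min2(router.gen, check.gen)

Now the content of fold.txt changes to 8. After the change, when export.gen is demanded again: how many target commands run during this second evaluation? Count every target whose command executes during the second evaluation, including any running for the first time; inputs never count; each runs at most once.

First evaluation (everything demanded from the output):
  check.gen = min2(-1, -6) = -6
  east.gen = min2(-9, -6) = -9
  schema.gen = mul(-9, -9) = 81
  router.gen = add(81, 81) = 162
  report.gen = max2(162, -6) = 162
  export.gen = sub(-1, 162) = -163

Propagation after the edit:
  check.gen: runs — fold.txt -1->8; result -6 (same value as before).
  report.gen: checked — values it read are unchanged (router.gen unchanged, check.gen unchanged); reused cached 162 without running.
  export.gen: runs — fold.txt -1->8; result -154.

Key observation: the cutoff stops propagation at report.gen — its inputs' values are unchanged, so it reuses its cache.

Target commands that run: check.gen, export.gen — 2 in total.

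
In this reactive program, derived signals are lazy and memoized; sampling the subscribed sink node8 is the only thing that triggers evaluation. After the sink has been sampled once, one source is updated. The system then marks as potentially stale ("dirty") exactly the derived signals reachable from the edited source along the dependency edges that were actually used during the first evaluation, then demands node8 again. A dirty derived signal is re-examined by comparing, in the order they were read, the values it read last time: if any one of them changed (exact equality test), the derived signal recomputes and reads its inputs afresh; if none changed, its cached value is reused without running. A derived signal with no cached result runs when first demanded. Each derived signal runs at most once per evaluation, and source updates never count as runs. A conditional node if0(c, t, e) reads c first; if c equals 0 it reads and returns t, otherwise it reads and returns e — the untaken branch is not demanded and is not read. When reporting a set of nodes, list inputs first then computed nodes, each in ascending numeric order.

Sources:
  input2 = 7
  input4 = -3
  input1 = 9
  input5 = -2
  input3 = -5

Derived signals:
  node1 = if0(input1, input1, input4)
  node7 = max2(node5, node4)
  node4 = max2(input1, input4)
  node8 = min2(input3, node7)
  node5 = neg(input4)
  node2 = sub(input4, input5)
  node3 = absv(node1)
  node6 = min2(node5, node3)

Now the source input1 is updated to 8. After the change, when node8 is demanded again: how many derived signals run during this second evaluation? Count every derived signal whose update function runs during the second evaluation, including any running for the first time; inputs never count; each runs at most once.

First demand of the output computes:
  node4 = max2(9, -3) = 9
  node5 = neg(-3) = 3
  node7 = max2(3, 9) = 9
  node8 = min2(-5, 9) = -5

After the edit, cleaning proceeds:
  node4: a read changed (input1 9->8) — executes, giving 8.
  node7: a read changed (node4 9->8) — executes, giving 8.
  node8: a read changed (node7 9->8) — executes, giving -5 — identical to its old value.

3 derived signals run: node4, node7, node8.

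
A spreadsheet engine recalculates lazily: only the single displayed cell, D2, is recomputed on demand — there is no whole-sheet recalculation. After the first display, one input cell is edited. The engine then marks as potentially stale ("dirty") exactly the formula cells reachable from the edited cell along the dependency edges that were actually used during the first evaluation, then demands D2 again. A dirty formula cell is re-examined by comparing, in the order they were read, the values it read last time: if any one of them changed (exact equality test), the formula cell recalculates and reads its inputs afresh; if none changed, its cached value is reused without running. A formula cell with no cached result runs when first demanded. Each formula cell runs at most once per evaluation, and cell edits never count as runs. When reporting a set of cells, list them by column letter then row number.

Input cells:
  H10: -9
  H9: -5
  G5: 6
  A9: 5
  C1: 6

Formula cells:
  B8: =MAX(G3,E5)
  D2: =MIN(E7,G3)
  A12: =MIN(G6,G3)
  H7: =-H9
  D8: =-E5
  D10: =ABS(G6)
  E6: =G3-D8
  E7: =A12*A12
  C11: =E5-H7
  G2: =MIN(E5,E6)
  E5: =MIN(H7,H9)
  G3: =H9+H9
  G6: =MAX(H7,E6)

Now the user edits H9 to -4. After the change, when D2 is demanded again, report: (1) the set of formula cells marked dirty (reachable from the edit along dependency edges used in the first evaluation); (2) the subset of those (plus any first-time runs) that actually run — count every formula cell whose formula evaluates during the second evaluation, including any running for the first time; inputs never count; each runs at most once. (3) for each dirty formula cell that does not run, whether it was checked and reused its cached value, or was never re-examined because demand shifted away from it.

Marked dirty: A12, D2, D8, E5, E6, E7, G3, G6, H7.
Formula cells that run: A12, D2, D8, E5, E6, E7, G3, G6, H7 — 9 in total.
Every dirty formula cell ran.

First evaluation (everything demanded from the output):
  G3 = -5 + -5 = -10
  H7 = -(-5) = 5
  E5 = MIN(5, -5) = -5
  D8 = -(-5) = 5
  E6 = -10 - 5 = -15
  G6 = MAX(5, -15) = 5
  A12 = MIN(5, -10) = -10
  E7 = -10 * -10 = 100
  D2 = MIN(100, -10) = -10

Propagation after the edit:
  G3: runs — H9 -5->-4; H9 -5->-4; result -8.
  H7: runs — H9 -5->-4; result 4.
  E5: runs — H7 5->4; H9 -5->-4; result -4.
  D8: runs — E5 -5->-4; result 4.
  E6: runs — G3 -10->-8; D8 5->4; result -12.
  G6: runs — H7 5->4; E6 -15->-12; result 4.
  A12: runs — G6 5->4; G3 -10->-8; result -8.
  E7: runs — A12 -10->-8; A12 -10->-8; result 64.
  D2: runs — E7 100->64; G3 -10->-8; result -8.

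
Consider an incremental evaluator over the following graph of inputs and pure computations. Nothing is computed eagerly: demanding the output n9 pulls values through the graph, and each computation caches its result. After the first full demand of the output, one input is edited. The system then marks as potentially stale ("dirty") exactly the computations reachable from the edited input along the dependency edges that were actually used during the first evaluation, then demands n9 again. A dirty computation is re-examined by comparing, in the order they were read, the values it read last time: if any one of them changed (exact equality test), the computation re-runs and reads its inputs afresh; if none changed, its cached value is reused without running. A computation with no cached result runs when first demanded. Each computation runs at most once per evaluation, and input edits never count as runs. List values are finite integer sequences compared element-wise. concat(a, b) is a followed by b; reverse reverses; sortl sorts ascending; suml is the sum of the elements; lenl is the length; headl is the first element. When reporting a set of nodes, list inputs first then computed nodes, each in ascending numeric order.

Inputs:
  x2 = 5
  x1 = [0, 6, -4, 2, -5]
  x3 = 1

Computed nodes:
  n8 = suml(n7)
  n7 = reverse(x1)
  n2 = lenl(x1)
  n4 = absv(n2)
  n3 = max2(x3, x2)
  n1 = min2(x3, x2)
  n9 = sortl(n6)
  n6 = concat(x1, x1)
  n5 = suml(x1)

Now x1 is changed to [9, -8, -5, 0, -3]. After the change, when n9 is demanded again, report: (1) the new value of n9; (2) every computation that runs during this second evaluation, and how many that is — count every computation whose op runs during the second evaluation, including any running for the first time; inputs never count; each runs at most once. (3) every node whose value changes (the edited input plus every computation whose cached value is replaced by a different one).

Initial pass — values computed on the first demand:
  n6 = concat([0, 6, -4, 2, -5], [0, 6, -4, 2, -5]) = [0, 6, -4, 2, -5, 0, 6, -4, 2, -5]
  n9 = sortl([0, 6, -4, 2, -5, 0, 6, -4, 2, -5]) = [-5, -5, -4, -4, 0, 0, 2, 2, 6, 6]

Second demand — change propagation:
  n6: re-runs because x1 [0, 6, -4, 2, -5]->[9, -8, -5, 0, -3]; x1 [0, 6, -4, 2, -5]->[9, -8, -5, 0, -3]; new result [9, -8, -5, 0, -3, 9, -8, -5, 0, -3].
  n9: re-runs because n6 [0, 6, -4, 2, -5, 0, 6, -4, 2, -5]->[9, -8, -5, 0, -3, 9, -8, -5, 0, -3]; new result [-8, -8, -5, -5, -3, -3, 0, 0, 9, 9].

n9 now evaluates to [-8, -8, -5, -5, -3, -3, 0, 0, 9, 9].
Run set: n6, n9 (2 run).
Changed values: x1, n6, n9.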